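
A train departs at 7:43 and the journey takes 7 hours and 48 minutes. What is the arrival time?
Starting time: 7:43
Adding 48 minutes to 43 minutes: 43 + 48 = 91 minutes = 1 hour and 31 minutes
Adding 7 hours: 7 + 7 + 1 (carry) = 15 - 12 = 3
Final time: 3:31

Final answer: 3:31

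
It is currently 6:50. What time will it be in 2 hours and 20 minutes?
Starting time: 6:50
Adding 20 minutes to 50 minutes: 50 + 20 = 70 minutes = 1 hour and 10 minutes
Adding 2 hours: 6 + 2 + 1 (carry) = 9
Final time: 9:10

Final answer: 9:10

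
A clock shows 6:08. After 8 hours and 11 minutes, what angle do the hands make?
First find the time 8 hours and 11 minutes after 6:08.
Total minutes: 6 x 60 + 8 + 8 x 60 + 11 = 859.
859 mod 720 = 139 minutes = 2:19.
Now compute the angle at 2:19:
Hour hand: 2 x 30 + 19 x 0.5 = 69.5 degrees
Minute hand: 19 x 6 = 114 degrees
Difference: |69.5 - 114| = 44.5 degrees
The angle is 44.5 degrees

Final answer: 44.5 degrees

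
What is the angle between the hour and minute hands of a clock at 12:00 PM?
Hour hand position: 0 x 30 + 0 x 0.5 = 0 degrees
Minute hand position: 0 x 6 = 0 degrees
Difference: |0 - 0| = 0 degrees
The angle between the hands is 0 degrees

Final answer: 0 degrees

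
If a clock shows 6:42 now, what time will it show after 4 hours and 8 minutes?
Starting time: 6:42
Adding 8 minutes to 42 minutes: 42 + 8 = 50 minutes
Adding 4 hours: 6 + 4 = 10
Final time: 10:50

Final answer: 10:50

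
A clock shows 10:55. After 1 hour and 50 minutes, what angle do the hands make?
First find the time 1 hour and 50 minutes after 10:55.
Total minutes: 10 x 60 + 55 + 1 x 60 + 50 = 765.
765 mod 720 = 45 minutes = 12:45.
Now compute the angle at 12:45:
Hour hand: 0 x 30 + 45 x 0.5 = 22.5 degrees
Minute hand: 45 x 6 = 270 degrees
Difference: |22.5 - 270| = 247.5 degrees
Smaller angle: 360 - 247.5 = 112.5 degrees

Final answer: 112.5 degrees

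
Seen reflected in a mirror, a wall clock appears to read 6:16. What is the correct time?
Reflection across the vertical (12-6) axis maps a hand at angle A degrees to (360 - A) degrees, which sends a reading of T minutes past 12:00 to (720 - T) minutes past 12:00.
Mirror reads 6:16 = 376 minutes past 12:00.
Actual time: (720 - 376) mod 720 = 344 minutes = 5:44.

Final answer: 5:44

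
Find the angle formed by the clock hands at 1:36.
Hour hand position: 1 x 30 + 36 x 0.5 = 48 degrees
Minute hand position: 36 x 6 = 216 degrees
Difference: |48 - 216| = 168 degrees
The angle between the hands is 168 degrees

Final answer: 168 degrees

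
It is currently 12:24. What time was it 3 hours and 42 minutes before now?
Starting time: 12:24 = 24 total minutes past 12:00
Subtracting: 3 hours and 42 minutes = 222 minutes
24 - 222 = -198 (negative, add 12 hours = 720) = 522 minutes
= 8 hours and 42 minutes past 12:00 = 8:42

Final answer: 8:42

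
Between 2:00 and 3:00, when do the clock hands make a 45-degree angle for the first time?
At t minutes past 2:00, the hour hand is at 30 x 2 + 0.5t degrees and the minute hand is at 6t degrees.
The smaller angle between them is 45 degrees when |30H - 5.5t| = 45 or |30H - 5.5t| = 315.
With H = 2, solve 30 x 2 - 5.5t = +/- target for each target:
  t = (30 x 2 - 45) / 5.5 = 2.73
  t = (30 x 2 + 45) / 5.5 = 19.09
  t = (30 x 2 - 315) / 5.5 = -46.36 (outside (0, 60))
  t = (30 x 2 + 315) / 5.5 = 68.18 (outside (0, 60))
Valid solutions in (0, 60): {2.73, 19.09} minutes.
The first occurrence is t = 2.73 minutes.
The hands form a 45-degree angle at 2.73 minutes past 2:00.

Final answer: 2.73 minutes past 2:00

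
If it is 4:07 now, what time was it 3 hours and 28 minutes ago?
Starting time: 4:07 = 247 total minutes past 12:00
Subtracting: 3 hours and 28 minutes = 208 minutes
247 - 208 = 39 minutes
= 39 minutes past 12:00 = 12:39

Final answer: 12:39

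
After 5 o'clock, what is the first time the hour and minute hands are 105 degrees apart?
At t minutes past 5:00, the hour hand is at 30 x 5 + 0.5t degrees and the minute hand is at 6t degrees.
The smaller angle between them is 105 degrees when |30H - 5.5t| = 105 or |30H - 5.5t| = 255.
With H = 5, solve 30 x 5 - 5.5t = +/- target for each target:
  t = (30 x 5 - 105) / 5.5 = 8.18
  t = (30 x 5 + 105) / 5.5 = 46.36
  t = (30 x 5 - 255) / 5.5 = -19.09 (outside (0, 60))
  t = (30 x 5 + 255) / 5.5 = 73.64 (outside (0, 60))
Valid solutions in (0, 60): {8.18, 46.36} minutes.
The first occurrence is t = 8.18 minutes.
The hands form a 105-degree angle at 8.18 minutes past 5:00.

Final answer: 8.18 minutes past 5:00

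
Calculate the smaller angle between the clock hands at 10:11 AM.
Hour hand position: 10 x 30 + 11 x 0.5 = 305.5 degrees
Minute hand position: 11 x 6 = 66 degrees
Difference: |305.5 - 66| = 239.5 degrees
Since 239.5 > 180, the smaller angle is 360 - 239.5 = 120.5 degrees

Final answer: 120.5 degrees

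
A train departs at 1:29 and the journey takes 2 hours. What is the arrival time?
Starting time: 1:29
Adding 0 minutes to 29 minutes: 29 + 0 = 29 minutes
Adding 2 hours: 1 + 2 = 3
Final time: 3:29

Final answer: 3:29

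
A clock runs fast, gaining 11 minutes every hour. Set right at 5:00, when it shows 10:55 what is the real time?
For every 60 true minutes, the faulty clock advances 71 minutes, so 1 faulty-clock minute corresponds to 60/71 true minutes.
From 5:00 to 10:55 on the faulty dial is 355 minutes.
True elapsed: 355 x 60/71 = 300 minutes = 5 hours.
True time: 5:00 + 5 hours = 10:00.

Final answer: 10:00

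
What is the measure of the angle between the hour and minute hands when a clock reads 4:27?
Hour hand position: 4 x 30 + 27 x 0.5 = 133.5 degrees
Minute hand position: 27 x 6 = 162 degrees
Difference: |133.5 - 162| = 28.5 degrees
The angle between the hands is 28.5 degrees

Final answer: 28.5 degrees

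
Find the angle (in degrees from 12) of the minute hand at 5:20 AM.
The minute hand moves 6 degrees per minute.
At 5:20: 20 x 6 = 120 degrees

Final answer: 120 degrees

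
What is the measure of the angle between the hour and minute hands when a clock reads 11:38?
Hour hand position: 11 x 30 + 38 x 0.5 = 349 degrees
Minute hand position: 38 x 6 = 228 degrees
Difference: |349 - 228| = 121 degrees
The angle between the hands is 121 degrees

Final answer: 121 degrees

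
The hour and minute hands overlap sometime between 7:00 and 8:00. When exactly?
The minute hand gains 5.5 degrees per minute on the hour hand.
At 7:00, the hour hand is at 210 degrees and the minute hand is at 0 degrees.
The gap is 210 degrees. Time to close: 210/5.5 = 60 x 7/11 = 38.18 minutes.
The hands overlap at 38.18 minutes past 7:00.

Final answer: 38.18 minutes past 7:00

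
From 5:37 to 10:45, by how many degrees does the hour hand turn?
The hour hand moves 0.5 degrees per minute.
Time elapsed: 10:45 - 5:37 = 308 minutes
Angular displacement: 308 x 0.5 = 154 degrees

Final answer: 154 degrees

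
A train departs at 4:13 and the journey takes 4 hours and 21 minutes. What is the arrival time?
Starting time: 4:13
Adding 21 minutes to 13 minutes: 13 + 21 = 34 minutes
Adding 4 hours: 4 + 4 = 8
Final time: 8:34

Final answer: 8:34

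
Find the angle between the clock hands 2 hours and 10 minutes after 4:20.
First find the time 2 hours and 10 minutes after 4:20.
Total minutes: 4 x 60 + 20 + 2 x 60 + 10 = 390.
390 mod 720 = 390 minutes = 6:30.
Now compute the angle at 6:30:
Hour hand: 6 x 30 + 30 x 0.5 = 195 degrees
Minute hand: 30 x 6 = 180 degrees
Difference: |195 - 180| = 15 degrees
The angle is 15 degrees

Final answer: 15 degrees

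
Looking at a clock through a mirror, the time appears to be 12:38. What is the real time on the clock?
Reflection across the vertical (12-6) axis maps a hand at angle A degrees to (360 - A) degrees, which sends a reading of T minutes past 12:00 to (720 - T) minutes past 12:00.
Mirror reads 12:38 = 38 minutes past 12:00.
Actual time: (720 - 38) mod 720 = 682 minutes = 11:22.

Final answer: 11:22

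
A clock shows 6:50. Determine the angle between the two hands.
Hour hand position: 6 x 30 + 50 x 0.5 = 205 degrees
Minute hand position: 50 x 6 = 300 degrees
Difference: |205 - 300| = 95 degrees
The angle between the hands is 95 degrees

Final answer: 95 degrees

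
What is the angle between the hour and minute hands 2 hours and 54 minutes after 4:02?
First find the time 2 hours and 54 minutes after 4:02.
Total minutes: 4 x 60 + 2 + 2 x 60 + 54 = 416.
416 mod 720 = 416 minutes = 6:56.
Now compute the angle at 6:56:
Hour hand: 6 x 30 + 56 x 0.5 = 208 degrees
Minute hand: 56 x 6 = 336 degrees
Difference: |208 - 336| = 128 degrees
The angle is 128 degrees

Final answer: 128 degrees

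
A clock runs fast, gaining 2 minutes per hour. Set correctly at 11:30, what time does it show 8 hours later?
For every 60 true minutes, the faulty clock advances 60 + 2 = 62 minutes.
True elapsed: 8 hours = 480 minutes.
Faulty clock advances: 480 x 62/60 = 496 minutes (drift: 16 minutes ahead).
Shown time: 11:30 + 496 minutes = 7:46.

Final answer: 7:46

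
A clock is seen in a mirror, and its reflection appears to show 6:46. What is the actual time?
Reflection across the vertical (12-6) axis maps a hand at angle A degrees to (360 - A) degrees, which sends a reading of T minutes past 12:00 to (720 - T) minutes past 12:00.
Mirror reads 6:46 = 406 minutes past 12:00.
Actual time: (720 - 406) mod 720 = 314 minutes = 5:14.

Final answer: 5:14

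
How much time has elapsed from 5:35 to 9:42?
From 5:35 to 9:42:
(9 x 60 + 42) - (5 x 60 + 35) = 582 - 335 = 247 minutes
= 4 hours and 7 minutes

Final answer: 4 hours and 7 minutes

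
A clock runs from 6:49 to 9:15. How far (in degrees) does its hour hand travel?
The hour hand moves 0.5 degrees per minute.
Time elapsed: 9:15 - 6:49 = 146 minutes
Angular displacement: 146 x 0.5 = 73 degrees

Final answer: 73 degrees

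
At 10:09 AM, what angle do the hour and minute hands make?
Hour hand position: 10 x 30 + 9 x 0.5 = 304.5 degrees
Minute hand position: 9 x 6 = 54 degrees
Difference: |304.5 - 54| = 250.5 degrees
Since 250.5 > 180, the smaller angle is 360 - 250.5 = 109.5 degrees

Final answer: 109.5 degrees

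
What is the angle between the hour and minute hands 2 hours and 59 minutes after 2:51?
First find the time 2 hours and 59 minutes after 2:51.
Total minutes: 2 x 60 + 51 + 2 x 60 + 59 = 350.
350 mod 720 = 350 minutes = 5:50.
Now compute the angle at 5:50:
Hour hand: 5 x 30 + 50 x 0.5 = 175 degrees
Minute hand: 50 x 6 = 300 degrees
Difference: |175 - 300| = 125 degrees
The angle is 125 degrees

Final answer: 125 degrees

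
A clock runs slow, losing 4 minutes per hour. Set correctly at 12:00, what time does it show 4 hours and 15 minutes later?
For every 60 true minutes, the faulty clock advances 60 - 4 = 56 minutes.
True elapsed: 4 hours and 15 minutes = 255 minutes.
Faulty clock advances: 255 x 56/60 = 238 minutes (drift: 17 minutes behind).
Shown time: 12:00 + 238 minutes = 3:58.

Final answer: 3:58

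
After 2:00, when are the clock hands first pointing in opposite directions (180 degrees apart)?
For hands to be 180 degrees apart: |30H - 5.5t| = 180
With H = 2: t = (30 x 2 + 180)/5.5 = 43.64 or t = (30 x 2 - 180)/5.5 = -21.82
First valid solution (0 < t < 60): t = 43.64 minutes
The hands are opposite at 43.64 minutes past 2:00.

Final answer: 43.64 minutes past 2:00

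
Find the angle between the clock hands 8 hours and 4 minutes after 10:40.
First find the time 8 hours and 4 minutes after 10:40.
Total minutes: 10 x 60 + 40 + 8 x 60 + 4 = 1124.
1124 mod 720 = 404 minutes = 6:44.
Now compute the angle at 6:44:
Hour hand: 6 x 30 + 44 x 0.5 = 202 degrees
Minute hand: 44 x 6 = 264 degrees
Difference: |202 - 264| = 62 degrees
The angle is 62 degrees

Final answer: 62 degrees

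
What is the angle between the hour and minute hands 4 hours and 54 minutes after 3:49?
First find the time 4 hours and 54 minutes after 3:49.
Total minutes: 3 x 60 + 49 + 4 x 60 + 54 = 523.
523 mod 720 = 523 minutes = 8:43.
Now compute the angle at 8:43:
Hour hand: 8 x 30 + 43 x 0.5 = 261.5 degrees
Minute hand: 43 x 6 = 258 degrees
Difference: |261.5 - 258| = 3.5 degrees
The angle is 3.5 degrees

Final answer: 3.5 degrees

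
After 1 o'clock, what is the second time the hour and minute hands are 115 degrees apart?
At t minutes past 1:00, the hour hand is at 30 x 1 + 0.5t degrees and the minute hand is at 6t degrees.
The smaller angle between them is 115 degrees when |30H - 5.5t| = 115 or |30H - 5.5t| = 245.
With H = 1, solve 30 x 1 - 5.5t = +/- target for each target:
  t = (30 x 1 - 115) / 5.5 = -15.45 (outside (0, 60))
  t = (30 x 1 + 115) / 5.5 = 26.36
  t = (30 x 1 - 245) / 5.5 = -39.09 (outside (0, 60))
  t = (30 x 1 + 245) / 5.5 = 50
Valid solutions in (0, 60): {26.36, 50} minutes.
The second occurrence is t = 50 minutes.
The hands form a 115-degree angle at 50 minutes past 1:00.

Final answer: 50 minutes past 1:00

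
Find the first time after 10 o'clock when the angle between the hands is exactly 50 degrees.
At t minutes past 10:00, the hour hand is at 30 x 10 + 0.5t degrees and the minute hand is at 6t degrees.
The smaller angle between them is 50 degrees when |30H - 5.5t| = 50 or |30H - 5.5t| = 310.
With H = 10, solve 30 x 10 - 5.5t = +/- target for each target:
  t = (30 x 10 - 50) / 5.5 = 45.45
  t = (30 x 10 + 50) / 5.5 = 63.64 (outside (0, 60))
  t = (30 x 10 - 310) / 5.5 = -1.82 (outside (0, 60))
  t = (30 x 10 + 310) / 5.5 = 110.91 (outside (0, 60))
Valid solutions in (0, 60): {45.45} minutes.
The first occurrence is t = 45.45 minutes.
The hands form a 50-degree angle at 45.45 minutes past 10:00.

Final answer: 45.45 minutes past 10:00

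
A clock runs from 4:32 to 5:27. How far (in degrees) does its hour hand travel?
The hour hand moves 0.5 degrees per minute.
Time elapsed: 5:27 - 4:32 = 55 minutes
Angular displacement: 55 x 0.5 = 27.5 degrees

Final answer: 27.5 degrees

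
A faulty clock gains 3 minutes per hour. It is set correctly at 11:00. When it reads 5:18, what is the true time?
For every 60 true minutes, the faulty clock advances 63 minutes, so 1 faulty-clock minute corresponds to 60/63 true minutes.
From 11:00 to 5:18 on the faulty dial is 378 minutes.
True elapsed: 378 x 60/63 = 360 minutes = 6 hours.
True time: 11:00 + 6 hours = 5:00.

Final answer: 5:00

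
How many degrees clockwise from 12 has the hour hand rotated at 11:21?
The hour hand moves 30 degrees per hour and 0.5 degrees per minute.
At 11:21: (11) x 30 + 21 x 0.5 = 330 + 10.5 = 340.5 degrees

Final answer: 340.5 degrees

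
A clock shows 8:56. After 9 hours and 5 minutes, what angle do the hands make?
First find the time 9 hours and 5 minutes after 8:56.
Total minutes: 8 x 60 + 56 + 9 x 60 + 5 = 1081.
1081 mod 720 = 361 minutes = 6:01.
Now compute the angle at 6:01:
Hour hand: 6 x 30 + 1 x 0.5 = 180.5 degrees
Minute hand: 1 x 6 = 6 degrees
Difference: |180.5 - 6| = 174.5 degrees
The angle is 174.5 degrees

Final answer: 174.5 degrees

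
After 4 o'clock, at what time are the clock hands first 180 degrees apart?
For hands to be 180 degrees apart: |30H - 5.5t| = 180
With H = 4: t = (30 x 4 + 180)/5.5 = 54.55 or t = (30 x 4 - 180)/5.5 = -10.91
First valid solution (0 < t < 60): t = 54.55 minutes
The hands are opposite at 54.55 minutes past 4:00.

Final answer: 54.55 minutes past 4:00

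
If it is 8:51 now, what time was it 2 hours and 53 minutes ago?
Starting time: 8:51 = 531 total minutes past 12:00
Subtracting: 2 hours and 53 minutes = 173 minutes
531 - 173 = 358 minutes
= 5 hours and 58 minutes past 12:00 = 5:58

Final answer: 5:58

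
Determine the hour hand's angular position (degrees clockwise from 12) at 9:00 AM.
The hour hand moves 30 degrees per hour and 0.5 degrees per minute.
At 9:00: (9) x 30 + 0 x 0.5 = 270 + 0 = 270 degrees

Final answer: 270 degrees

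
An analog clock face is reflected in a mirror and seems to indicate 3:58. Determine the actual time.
Reflection across the vertical (12-6) axis maps a hand at angle A degrees to (360 - A) degrees, which sends a reading of T minutes past 12:00 to (720 - T) minutes past 12:00.
Mirror reads 3:58 = 238 minutes past 12:00.
Actual time: (720 - 238) mod 720 = 482 minutes = 8:02.

Final answer: 8:02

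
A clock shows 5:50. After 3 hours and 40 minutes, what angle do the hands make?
First find the time 3 hours and 40 minutes after 5:50.
Total minutes: 5 x 60 + 50 + 3 x 60 + 40 = 570.
570 mod 720 = 570 minutes = 9:30.
Now compute the angle at 9:30:
Hour hand: 9 x 30 + 30 x 0.5 = 285 degrees
Minute hand: 30 x 6 = 180 degrees
Difference: |285 - 180| = 105 degrees
The angle is 105 degrees

Final answer: 105 degrees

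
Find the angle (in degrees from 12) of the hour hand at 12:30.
The hour hand moves 30 degrees per hour and 0.5 degrees per minute.
At 12:30: (0) x 30 + 30 x 0.5 = 0 + 15 = 15 degrees

Final answer: 15 degrees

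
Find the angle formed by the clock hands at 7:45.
Hour hand position: 7 x 30 + 45 x 0.5 = 232.5 degrees
Minute hand position: 45 x 6 = 270 degrees
Difference: |232.5 - 270| = 37.5 degrees
The angle between the hands is 37.5 degrees

Final answer: 37.5 degrees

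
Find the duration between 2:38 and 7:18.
From 2:38 to 7:18:
(7 x 60 + 18) - (2 x 60 + 38) = 438 - 158 = 280 minutes
= 4 hours and 40 minutes

Final answer: 4 hours and 40 minutes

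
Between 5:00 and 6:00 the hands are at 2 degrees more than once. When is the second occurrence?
At t minutes past 5:00, the hour hand is at 30 x 5 + 0.5t degrees and the minute hand is at 6t degrees.
The smaller angle between them is 2 degrees when |30H - 5.5t| = 2 or |30H - 5.5t| = 358.
With H = 5, solve 30 x 5 - 5.5t = +/- target for each target:
  t = (30 x 5 - 2) / 5.5 = 26.91
  t = (30 x 5 + 2) / 5.5 = 27.64
  t = (30 x 5 - 358) / 5.5 = -37.82 (outside (0, 60))
  t = (30 x 5 + 358) / 5.5 = 92.36 (outside (0, 60))
Valid solutions in (0, 60): {26.91, 27.64} minutes.
The second occurrence is t = 27.64 minutes.
The hands form a 2-degree angle at 27.64 minutes past 5:00.

Final answer: 27.64 minutes past 5:00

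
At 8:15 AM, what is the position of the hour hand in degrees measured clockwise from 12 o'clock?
The hour hand moves 30 degrees per hour and 0.5 degrees per minute.
At 8:15: (8) x 30 + 15 x 0.5 = 240 + 7.5 = 247.5 degrees

Final answer: 247.5 degrees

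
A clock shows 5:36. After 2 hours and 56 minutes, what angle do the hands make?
First find the time 2 hours and 56 minutes after 5:36.
Total minutes: 5 x 60 + 36 + 2 x 60 + 56 = 512.
512 mod 720 = 512 minutes = 8:32.
Now compute the angle at 8:32:
Hour hand: 8 x 30 + 32 x 0.5 = 256 degrees
Minute hand: 32 x 6 = 192 degrees
Difference: |256 - 192| = 64 degrees
The angle is 64 degrees

Final answer: 64 degrees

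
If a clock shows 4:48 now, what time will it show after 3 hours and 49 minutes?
Starting time: 4:48
Adding 49 minutes to 48 minutes: 48 + 49 = 97 minutes = 1 hour and 37 minutes
Adding 3 hours: 4 + 3 + 1 (carry) = 8
Final time: 8:37

Final answer: 8:37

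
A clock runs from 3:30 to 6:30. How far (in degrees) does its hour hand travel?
The hour hand moves 0.5 degrees per minute.
Time elapsed: 6:30 - 3:30 = 180 minutes
Angular displacement: 180 x 0.5 = 90 degrees

Final answer: 90 degrees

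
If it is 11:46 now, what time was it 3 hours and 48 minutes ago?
Starting time: 11:46 = 706 total minutes past 12:00
Subtracting: 3 hours and 48 minutes = 228 minutes
706 - 228 = 478 minutes
= 7 hours and 58 minutes past 12:00 = 7:58

Final answer: 7:58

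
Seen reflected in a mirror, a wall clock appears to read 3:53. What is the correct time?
Reflection across the vertical (12-6) axis maps a hand at angle A degrees to (360 - A) degrees, which sends a reading of T minutes past 12:00 to (720 - T) minutes past 12:00.
Mirror reads 3:53 = 233 minutes past 12:00.
Actual time: (720 - 233) mod 720 = 487 minutes = 8:07.

Final answer: 8:07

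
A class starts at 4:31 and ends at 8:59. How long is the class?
From 4:31 to 8:59:
(8 x 60 + 59) - (4 x 60 + 31) = 539 - 271 = 268 minutes
= 4 hours and 28 minutes

Final answer: 4 hours and 28 minutes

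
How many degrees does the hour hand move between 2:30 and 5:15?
The hour hand moves 0.5 degrees per minute.
Time elapsed: 5:15 - 2:30 = 165 minutes
Angular displacement: 165 x 0.5 = 82.5 degrees

Final answer: 82.5 degrees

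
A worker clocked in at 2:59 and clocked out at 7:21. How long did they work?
From 2:59 to 7:21:
(7 x 60 + 21) - (2 x 60 + 59) = 441 - 179 = 262 minutes
= 4 hours and 22 minutes

Final answer: 4 hours and 22 minutes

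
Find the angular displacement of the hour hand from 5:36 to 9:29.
The hour hand moves 0.5 degrees per minute.
Time elapsed: 9:29 - 5:36 = 233 minutes
Angular displacement: 233 x 0.5 = 116.5 degrees

Final answer: 116.5 degrees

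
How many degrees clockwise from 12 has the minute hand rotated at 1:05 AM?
The minute hand moves 6 degrees per minute.
At 1:05: 5 x 6 = 30 degrees

Final answer: 30 degrees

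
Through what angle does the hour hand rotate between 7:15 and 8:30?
The hour hand moves 0.5 degrees per minute.
Time elapsed: 8:30 - 7:15 = 75 minutes
Angular displacement: 75 x 0.5 = 37.5 degrees

Final answer: 37.5 degrees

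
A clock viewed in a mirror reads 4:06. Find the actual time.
Reflection across the vertical (12-6) axis maps a hand at angle A degrees to (360 - A) degrees, which sends a reading of T minutes past 12:00 to (720 - T) minutes past 12:00.
Mirror reads 4:06 = 246 minutes past 12:00.
Actual time: (720 - 246) mod 720 = 474 minutes = 7:54.

Final answer: 7:54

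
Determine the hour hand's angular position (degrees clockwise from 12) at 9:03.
The hour hand moves 30 degrees per hour and 0.5 degrees per minute.
At 9:03: (9) x 30 + 3 x 0.5 = 270 + 1.5 = 271.5 degrees

Final answer: 271.5 degrees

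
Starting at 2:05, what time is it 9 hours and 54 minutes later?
Starting time: 2:05
Adding 54 minutes to 5 minutes: 5 + 54 = 59 minutes
Adding 9 hours: 2 + 9 = 11
Final time: 11:59

Final answer: 11:59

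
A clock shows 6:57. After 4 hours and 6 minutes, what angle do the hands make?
First find the time 4 hours and 6 minutes after 6:57.
Total minutes: 6 x 60 + 57 + 4 x 60 + 6 = 663.
663 mod 720 = 663 minutes = 11:03.
Now compute the angle at 11:03:
Hour hand: 11 x 30 + 3 x 0.5 = 331.5 degrees
Minute hand: 3 x 6 = 18 degrees
Difference: |331.5 - 18| = 313.5 degrees
Smaller angle: 360 - 313.5 = 46.5 degrees

Final answer: 46.5 degrees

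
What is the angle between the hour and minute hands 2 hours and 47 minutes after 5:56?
First find the time 2 hours and 47 minutes after 5:56.
Total minutes: 5 x 60 + 56 + 2 x 60 + 47 = 523.
523 mod 720 = 523 minutes = 8:43.
Now compute the angle at 8:43:
Hour hand: 8 x 30 + 43 x 0.5 = 261.5 degrees
Minute hand: 43 x 6 = 258 degrees
Difference: |261.5 - 258| = 3.5 degrees
The angle is 3.5 degrees

Final answer: 3.5 degrees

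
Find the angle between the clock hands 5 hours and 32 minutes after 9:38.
First find the time 5 hours and 32 minutes after 9:38.
Total minutes: 9 x 60 + 38 + 5 x 60 + 32 = 910.
910 mod 720 = 190 minutes = 3:10.
Now compute the angle at 3:10:
Hour hand: 3 x 30 + 10 x 0.5 = 95 degrees
Minute hand: 10 x 6 = 60 degrees
Difference: |95 - 60| = 35 degrees
The angle is 35 degrees

Final answer: 35 degrees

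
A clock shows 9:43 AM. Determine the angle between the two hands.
Hour hand position: 9 x 30 + 43 x 0.5 = 291.5 degrees
Minute hand position: 43 x 6 = 258 degrees
Difference: |291.5 - 258| = 33.5 degrees
The angle between the hands is 33.5 degrees

Final answer: 33.5 degrees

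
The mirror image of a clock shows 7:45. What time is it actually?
Reflection across the vertical (12-6) axis maps a hand at angle A degrees to (360 - A) degrees, which sends a reading of T minutes past 12:00 to (720 - T) minutes past 12:00.
Mirror reads 7:45 = 465 minutes past 12:00.
Actual time: (720 - 465) mod 720 = 255 minutes = 4:15.

Final answer: 4:15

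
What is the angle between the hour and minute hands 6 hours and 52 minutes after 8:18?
First find the time 6 hours and 52 minutes after 8:18.
Total minutes: 8 x 60 + 18 + 6 x 60 + 52 = 910.
910 mod 720 = 190 minutes = 3:10.
Now compute the angle at 3:10:
Hour hand: 3 x 30 + 10 x 0.5 = 95 degrees
Minute hand: 10 x 6 = 60 degrees
Difference: |95 - 60| = 35 degrees
The angle is 35 degrees

Final answer: 35 degrees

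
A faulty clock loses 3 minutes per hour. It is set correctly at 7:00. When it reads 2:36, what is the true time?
For every 60 true minutes, the faulty clock advances 57 minutes, so 1 faulty-clock minute corresponds to 60/57 true minutes.
From 7:00 to 2:36 on the faulty dial is 456 minutes.
True elapsed: 456 x 60/57 = 480 minutes = 8 hours.
True time: 7:00 + 8 hours = 3:00.

Final answer: 3:00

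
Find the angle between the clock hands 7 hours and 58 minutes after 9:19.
First find the time 7 hours and 58 minutes after 9:19.
Total minutes: 9 x 60 + 19 + 7 x 60 + 58 = 1037.
1037 mod 720 = 317 minutes = 5:17.
Now compute the angle at 5:17:
Hour hand: 5 x 30 + 17 x 0.5 = 158.5 degrees
Minute hand: 17 x 6 = 102 degrees
Difference: |158.5 - 102| = 56.5 degrees
The angle is 56.5 degrees

Final answer: 56.5 degrees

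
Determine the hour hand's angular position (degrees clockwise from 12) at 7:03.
The hour hand moves 30 degrees per hour and 0.5 degrees per minute.
At 7:03: (7) x 30 + 3 x 0.5 = 210 + 1.5 = 211.5 degrees

Final answer: 211.5 degrees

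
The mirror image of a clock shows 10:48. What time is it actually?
Reflection across the vertical (12-6) axis maps a hand at angle A degrees to (360 - A) degrees, which sends a reading of T minutes past 12:00 to (720 - T) minutes past 12:00.
Mirror reads 10:48 = 648 minutes past 12:00.
Actual time: (720 - 648) mod 720 = 72 minutes = 1:12.

Final answer: 1:12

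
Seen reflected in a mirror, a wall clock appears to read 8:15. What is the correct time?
Reflection across the vertical (12-6) axis maps a hand at angle A degrees to (360 - A) degrees, which sends a reading of T minutes past 12:00 to (720 - T) minutes past 12:00.
Mirror reads 8:15 = 495 minutes past 12:00.
Actual time: (720 - 495) mod 720 = 225 minutes = 3:45.

Final answer: 3:45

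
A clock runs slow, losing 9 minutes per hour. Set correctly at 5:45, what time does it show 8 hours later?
For every 60 true minutes, the faulty clock advances 60 - 9 = 51 minutes.
True elapsed: 8 hours = 480 minutes.
Faulty clock advances: 480 x 51/60 = 408 minutes (drift: 72 minutes behind).
Shown time: 5:45 + 408 minutes = 12:33.

Final answer: 12:33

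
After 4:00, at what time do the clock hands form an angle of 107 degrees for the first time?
At t minutes past 4:00, the hour hand is at 30 x 4 + 0.5t degrees and the minute hand is at 6t degrees.
The smaller angle between them is 107 degrees when |30H - 5.5t| = 107 or |30H - 5.5t| = 253.
With H = 4, solve 30 x 4 - 5.5t = +/- target for each target:
  t = (30 x 4 - 107) / 5.5 = 2.36
  t = (30 x 4 + 107) / 5.5 = 41.27
  t = (30 x 4 - 253) / 5.5 = -24.18 (outside (0, 60))
  t = (30 x 4 + 253) / 5.5 = 67.82 (outside (0, 60))
Valid solutions in (0, 60): {2.36, 41.27} minutes.
The first occurrence is t = 2.36 minutes.
The hands form a 107-degree angle at 2.36 minutes past 4:00.

Final answer: 2.36 minutes past 4:00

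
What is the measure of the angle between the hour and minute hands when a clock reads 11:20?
Hour hand position: 11 x 30 + 20 x 0.5 = 340 degrees
Minute hand position: 20 x 6 = 120 degrees
Difference: |340 - 120| = 220 degrees
Since 220 > 180, the smaller angle is 360 - 220 = 140 degrees

Final answer: 140 degrees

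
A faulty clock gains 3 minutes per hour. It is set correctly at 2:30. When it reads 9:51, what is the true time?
For every 60 true minutes, the faulty clock advances 63 minutes, so 1 faulty-clock minute corresponds to 60/63 true minutes.
From 2:30 to 9:51 on the faulty dial is 441 minutes.
True elapsed: 441 x 60/63 = 420 minutes = 7 hours.
True time: 2:30 + 7 hours = 9:30.

Final answer: 9:30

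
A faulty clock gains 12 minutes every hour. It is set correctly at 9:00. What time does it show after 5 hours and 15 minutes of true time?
For every 60 true minutes, the faulty clock advances 60 + 12 = 72 minutes.
True elapsed: 5 hours and 15 minutes = 315 minutes.
Faulty clock advances: 315 x 72/60 = 378 minutes (drift: 63 minutes ahead).
Shown time: 9:00 + 378 minutes = 3:18.

Final answer: 3:18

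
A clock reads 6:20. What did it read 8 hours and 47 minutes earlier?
Starting time: 6:20 = 380 total minutes past 12:00
Subtracting: 8 hours and 47 minutes = 527 minutes
380 - 527 = -147 (negative, add 12 hours = 720) = 573 minutes
= 9 hours and 33 minutes past 12:00 = 9:33

Final answer: 9:33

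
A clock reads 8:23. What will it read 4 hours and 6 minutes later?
Starting time: 8:23
Adding 6 minutes to 23 minutes: 23 + 6 = 29 minutes
Adding 4 hours: 8 + 4 = 12
Final time: 12:29

Final answer: 12:29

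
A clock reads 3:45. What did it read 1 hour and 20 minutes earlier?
Starting time: 3:45 = 225 total minutes past 12:00
Subtracting: 1 hour and 20 minutes = 80 minutes
225 - 80 = 145 minutes
= 2 hours and 25 minutes past 12:00 = 2:25

Final answer: 2:25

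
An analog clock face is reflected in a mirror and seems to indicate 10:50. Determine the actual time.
Reflection across the vertical (12-6) axis maps a hand at angle A degrees to (360 - A) degrees, which sends a reading of T minutes past 12:00 to (720 - T) minutes past 12:00.
Mirror reads 10:50 = 650 minutes past 12:00.
Actual time: (720 - 650) mod 720 = 70 minutes = 1:10.

Final answer: 1:10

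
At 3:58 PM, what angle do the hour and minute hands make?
Hour hand position: 3 x 30 + 58 x 0.5 = 119 degrees
Minute hand position: 58 x 6 = 348 degrees
Difference: |119 - 348| = 229 degrees
Since 229 > 180, the smaller angle is 360 - 229 = 131 degrees

Final answer: 131 degrees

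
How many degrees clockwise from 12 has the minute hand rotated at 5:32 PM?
The minute hand moves 6 degrees per minute.
At 5:32: 32 x 6 = 192 degrees

Final answer: 192 degrees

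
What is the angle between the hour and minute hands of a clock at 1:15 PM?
Hour hand position: 1 x 30 + 15 x 0.5 = 37.5 degrees
Minute hand position: 15 x 6 = 90 degrees
Difference: |37.5 - 90| = 52.5 degrees
The angle between the hands is 52.5 degrees

Final answer: 52.5 degrees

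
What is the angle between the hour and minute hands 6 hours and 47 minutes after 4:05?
First find the time 6 hours and 47 minutes after 4:05.
Total minutes: 4 x 60 + 5 + 6 x 60 + 47 = 652.
652 mod 720 = 652 minutes = 10:52.
Now compute the angle at 10:52:
Hour hand: 10 x 30 + 52 x 0.5 = 326 degrees
Minute hand: 52 x 6 = 312 degrees
Difference: |326 - 312| = 14 degrees
The angle is 14 degrees

Final answer: 14 degrees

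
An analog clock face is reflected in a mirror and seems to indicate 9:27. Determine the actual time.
Reflection across the vertical (12-6) axis maps a hand at angle A degrees to (360 - A) degrees, which sends a reading of T minutes past 12:00 to (720 - T) minutes past 12:00.
Mirror reads 9:27 = 567 minutes past 12:00.
Actual time: (720 - 567) mod 720 = 153 minutes = 2:33.

Final answer: 2:33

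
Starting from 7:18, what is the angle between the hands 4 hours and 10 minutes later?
First find the time 4 hours and 10 minutes after 7:18.
Total minutes: 7 x 60 + 18 + 4 x 60 + 10 = 688.
688 mod 720 = 688 minutes = 11:28.
Now compute the angle at 11:28:
Hour hand: 11 x 30 + 28 x 0.5 = 344 degrees
Minute hand: 28 x 6 = 168 degrees
Difference: |344 - 168| = 176 degrees
The angle is 176 degrees

Final answer: 176 degrees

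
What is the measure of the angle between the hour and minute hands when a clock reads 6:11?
Hour hand position: 6 x 30 + 11 x 0.5 = 185.5 degrees
Minute hand position: 11 x 6 = 66 degrees
Difference: |185.5 - 66| = 119.5 degrees
The angle between the hands is 119.5 degrees

Final answer: 119.5 degrees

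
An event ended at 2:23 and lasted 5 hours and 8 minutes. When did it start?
Starting time: 2:23 = 143 total minutes past 12:00
Subtracting: 5 hours and 8 minutes = 308 minutes
143 - 308 = -165 (negative, add 12 hours = 720) = 555 minutes
= 9 hours and 15 minutes past 12:00 = 9:15

Final answer: 9:15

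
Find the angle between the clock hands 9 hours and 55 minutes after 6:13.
First find the time 9 hours and 55 minutes after 6:13.
Total minutes: 6 x 60 + 13 + 9 x 60 + 55 = 968.
968 mod 720 = 248 minutes = 4:08.
Now compute the angle at 4:08:
Hour hand: 4 x 30 + 8 x 0.5 = 124 degrees
Minute hand: 8 x 6 = 48 degrees
Difference: |124 - 48| = 76 degrees
The angle is 76 degrees

Final answer: 76 degrees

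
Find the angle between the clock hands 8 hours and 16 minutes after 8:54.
First find the time 8 hours and 16 minutes after 8:54.
Total minutes: 8 x 60 + 54 + 8 x 60 + 16 = 1030.
1030 mod 720 = 310 minutes = 5:10.
Now compute the angle at 5:10:
Hour hand: 5 x 30 + 10 x 0.5 = 155 degrees
Minute hand: 10 x 6 = 60 degrees
Difference: |155 - 60| = 95 degrees
The angle is 95 degrees

Final answer: 95 degrees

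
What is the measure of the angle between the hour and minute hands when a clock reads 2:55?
Hour hand position: 2 x 30 + 55 x 0.5 = 87.5 degrees
Minute hand position: 55 x 6 = 330 degrees
Difference: |87.5 - 330| = 242.5 degrees
Since 242.5 > 180, the smaller angle is 360 - 242.5 = 117.5 degrees

Final answer: 117.5 degrees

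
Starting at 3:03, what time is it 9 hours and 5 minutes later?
Starting time: 3:03
Adding 5 minutes to 3 minutes: 3 + 5 = 8 minutes
Adding 9 hours: 3 + 9 = 12
Final time: 12:08

Final answer: 12:08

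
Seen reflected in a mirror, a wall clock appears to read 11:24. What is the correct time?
Reflection across the vertical (12-6) axis maps a hand at angle A degrees to (360 - A) degrees, which sends a reading of T minutes past 12:00 to (720 - T) minutes past 12:00.
Mirror reads 11:24 = 684 minutes past 12:00.
Actual time: (720 - 684) mod 720 = 36 minutes = 12:36.

Final answer: 12:36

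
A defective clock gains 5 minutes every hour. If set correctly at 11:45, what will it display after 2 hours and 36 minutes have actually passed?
For every 60 true minutes, the faulty clock advances 60 + 5 = 65 minutes.
True elapsed: 2 hours and 36 minutes = 156 minutes.
Faulty clock advances: 156 x 65/60 = 169 minutes (drift: 13 minutes ahead).
Shown time: 11:45 + 169 minutes = 2:34.

Final answer: 2:34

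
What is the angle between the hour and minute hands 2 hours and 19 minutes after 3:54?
First find the time 2 hours and 19 minutes after 3:54.
Total minutes: 3 x 60 + 54 + 2 x 60 + 19 = 373.
373 mod 720 = 373 minutes = 6:13.
Now compute the angle at 6:13:
Hour hand: 6 x 30 + 13 x 0.5 = 186.5 degrees
Minute hand: 13 x 6 = 78 degrees
Difference: |186.5 - 78| = 108.5 degrees
The angle is 108.5 degrees

Final answer: 108.5 degrees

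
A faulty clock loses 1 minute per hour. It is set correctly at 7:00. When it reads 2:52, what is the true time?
For every 60 true minutes, the faulty clock advances 59 minutes, so 1 faulty-clock minute corresponds to 60/59 true minutes.
From 7:00 to 2:52 on the faulty dial is 472 minutes.
True elapsed: 472 x 60/59 = 480 minutes = 8 hours.
True time: 7:00 + 8 hours = 3:00.

Final answer: 3:00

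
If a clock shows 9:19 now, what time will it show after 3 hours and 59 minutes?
Starting time: 9:19
Adding 59 minutes to 19 minutes: 19 + 59 = 78 minutes = 1 hour and 18 minutes
Adding 3 hours: 9 + 3 + 1 (carry) = 13 - 12 = 1
Final time: 1:18

Final answer: 1:18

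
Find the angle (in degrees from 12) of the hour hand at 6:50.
The hour hand moves 30 degrees per hour and 0.5 degrees per minute.
At 6:50: (6) x 30 + 50 x 0.5 = 180 + 25 = 205 degrees

Final answer: 205 degrees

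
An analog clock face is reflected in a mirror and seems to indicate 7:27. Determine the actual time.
Reflection across the vertical (12-6) axis maps a hand at angle A degrees to (360 - A) degrees, which sends a reading of T minutes past 12:00 to (720 - T) minutes past 12:00.
Mirror reads 7:27 = 447 minutes past 12:00.
Actual time: (720 - 447) mod 720 = 273 minutes = 4:33.

Final answer: 4:33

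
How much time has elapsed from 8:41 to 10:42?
From 8:41 to 10:42:
(10 x 60 + 42) - (8 x 60 + 41) = 642 - 521 = 121 minutes
= 2 hours and 1 minute

Final answer: 2 hours and 1 minute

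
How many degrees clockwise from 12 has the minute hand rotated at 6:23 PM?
The minute hand moves 6 degrees per minute.
At 6:23: 23 x 6 = 138 degrees

Final answer: 138 degrees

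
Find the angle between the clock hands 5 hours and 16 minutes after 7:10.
First find the time 5 hours and 16 minutes after 7:10.
Total minutes: 7 x 60 + 10 + 5 x 60 + 16 = 746.
746 mod 720 = 26 minutes = 12:26.
Now compute the angle at 12:26:
Hour hand: 0 x 30 + 26 x 0.5 = 13 degrees
Minute hand: 26 x 6 = 156 degrees
Difference: |13 - 156| = 143 degrees
The angle is 143 degrees

Final answer: 143 degrees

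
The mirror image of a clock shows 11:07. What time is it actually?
Reflection across the vertical (12-6) axis maps a hand at angle A degrees to (360 - A) degrees, which sends a reading of T minutes past 12:00 to (720 - T) minutes past 12:00.
Mirror reads 11:07 = 667 minutes past 12:00.
Actual time: (720 - 667) mod 720 = 53 minutes = 12:53.

Final answer: 12:53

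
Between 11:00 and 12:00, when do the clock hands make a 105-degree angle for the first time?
At t minutes past 11:00, the hour hand is at 30 x 11 + 0.5t degrees and the minute hand is at 6t degrees.
The smaller angle between them is 105 degrees when |30H - 5.5t| = 105 or |30H - 5.5t| = 255.
With H = 11, solve 30 x 11 - 5.5t = +/- target for each target:
  t = (30 x 11 - 105) / 5.5 = 40.91
  t = (30 x 11 + 105) / 5.5 = 79.09 (outside (0, 60))
  t = (30 x 11 - 255) / 5.5 = 13.64
  t = (30 x 11 + 255) / 5.5 = 106.36 (outside (0, 60))
Valid solutions in (0, 60): {13.64, 40.91} minutes.
The first occurrence is t = 13.64 minutes.
The hands form a 105-degree angle at 13.64 minutes past 11:00.

Final answer: 13.64 minutes past 11:00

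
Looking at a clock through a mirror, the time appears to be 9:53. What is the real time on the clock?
Reflection across the vertical (12-6) axis maps a hand at angle A degrees to (360 - A) degrees, which sends a reading of T minutes past 12:00 to (720 - T) minutes past 12:00.
Mirror reads 9:53 = 593 minutes past 12:00.
Actual time: (720 - 593) mod 720 = 127 minutes = 2:07.

Final answer: 2:07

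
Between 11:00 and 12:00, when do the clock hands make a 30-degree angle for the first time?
At t minutes past 11:00, the hour hand is at 30 x 11 + 0.5t degrees and the minute hand is at 6t degrees.
The smaller angle between them is 30 degrees when |30H - 5.5t| = 30 or |30H - 5.5t| = 330.
With H = 11, solve 30 x 11 - 5.5t = +/- target for each target:
  t = (30 x 11 - 30) / 5.5 = 54.55
  t = (30 x 11 + 30) / 5.5 = 65.45 (outside (0, 60))
  t = (30 x 11 - 330) / 5.5 = 0 (outside (0, 60))
  t = (30 x 11 + 330) / 5.5 = 120 (outside (0, 60))
Valid solutions in (0, 60): {54.55} minutes.
The first occurrence is t = 54.55 minutes.
The hands form a 30-degree angle at 54.55 minutes past 11:00.

Final answer: 54.55 minutes past 11:00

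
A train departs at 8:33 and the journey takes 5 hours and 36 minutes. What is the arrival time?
Starting time: 8:33
Adding 36 minutes to 33 minutes: 33 + 36 = 69 minutes = 1 hour and 9 minutes
Adding 5 hours: 8 + 5 + 1 (carry) = 14 - 12 = 2
Final time: 2:09

Final answer: 2:09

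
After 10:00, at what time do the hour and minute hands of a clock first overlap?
The minute hand gains 5.5 degrees per minute on the hour hand.
At 10:00, the hour hand is at 300 degrees and the minute hand is at 0 degrees.
The gap is 300 degrees. Time to close: 300/5.5 = 60 x 10/11 = 54.55 minutes.
The hands overlap at 54.55 minutes past 10:00.

Final answer: 54.55 minutes past 10:00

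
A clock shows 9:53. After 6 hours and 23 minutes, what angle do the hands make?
First find the time 6 hours and 23 minutes after 9:53.
Total minutes: 9 x 60 + 53 + 6 x 60 + 23 = 976.
976 mod 720 = 256 minutes = 4:16.
Now compute the angle at 4:16:
Hour hand: 4 x 30 + 16 x 0.5 = 128 degrees
Minute hand: 16 x 6 = 96 degrees
Difference: |128 - 96| = 32 degrees
The angle is 32 degrees

Final answer: 32 degrees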